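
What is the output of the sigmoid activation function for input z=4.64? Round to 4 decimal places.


sigmoid(z) = 1 / (1 + exp(-z))
exp(-(4.64)) = exp(-4.64) = 0.0097
1 + 0.0097 = 1.0097
1 / 1.0097 = 0.9904

0.9904


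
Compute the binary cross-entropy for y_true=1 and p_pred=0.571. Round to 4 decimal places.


For y=1: Loss = -log(p)
= -log(0.571)
= -(-0.5604)
= 0.5604

0.5604


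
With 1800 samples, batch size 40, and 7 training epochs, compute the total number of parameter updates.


Iterations per epoch = 1800 / 40 = 45
Total updates = iterations_per_epoch * epochs
= 45 * 7
= 315

315


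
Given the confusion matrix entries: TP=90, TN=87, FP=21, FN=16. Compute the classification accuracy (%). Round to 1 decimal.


Accuracy = (TP + TN) / (TP + TN + FP + FN) * 100
= (90 + 87) / (90 + 87 + 21 + 16)
= 177 / 214
= 0.8271
= 82.7%

82.7


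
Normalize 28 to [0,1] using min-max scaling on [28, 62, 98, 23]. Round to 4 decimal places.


Min = 23, Max = 98
Range = 98 - 23 = 75
Scaled = (x - min) / (max - min)
= (28 - 23) / 75
= 5 / 75
= 0.0667

0.0667


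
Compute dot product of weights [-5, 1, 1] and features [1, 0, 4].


Element-wise products:
-5 * 1 = -5
1 * 0 = 0
1 * 4 = 4
Sum = -5 + 0 + 4
= -1

-1


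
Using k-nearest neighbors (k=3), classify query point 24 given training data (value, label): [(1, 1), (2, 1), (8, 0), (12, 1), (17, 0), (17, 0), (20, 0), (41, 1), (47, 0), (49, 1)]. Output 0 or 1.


Distances from query 24:
Point 20 (class 0): distance = 4
Point 17 (class 0): distance = 7
Point 17 (class 0): distance = 7
K=3 nearest neighbors: classes = [0, 0, 0]
Votes for class 1: 0 / 3
Majority vote => class 0

0


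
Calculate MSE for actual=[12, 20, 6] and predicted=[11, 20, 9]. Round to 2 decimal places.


Differences: [1, 0, -3]
Squared errors: [1, 0, 9]
Sum of squared errors = 10
MSE = 10 / 3 = 3.33

3.33


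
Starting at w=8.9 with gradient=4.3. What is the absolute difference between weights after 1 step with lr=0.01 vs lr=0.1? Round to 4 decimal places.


With lr=0.01: w_new = 8.9 - 0.01 * 4.3 = 8.857
With lr=0.1: w_new = 8.9 - 0.1 * 4.3 = 8.47
Absolute difference = |8.857 - 8.47|
= 0.3870

0.3870


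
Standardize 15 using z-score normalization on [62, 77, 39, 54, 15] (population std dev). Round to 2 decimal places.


Mean = (62 + 77 + 39 + 54 + 15) / 5 = 49.4
Variance = sum((x_i - mean)^2) / n = 446.64
Std = sqrt(446.64) = 21.1339
Z = (x - mean) / std
= (15 - 49.4) / 21.1339
= -34.4 / 21.1339
= -1.63

-1.63


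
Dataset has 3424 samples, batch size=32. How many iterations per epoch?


Iterations per epoch = dataset_size / batch_size
= 3424 / 32
= 107

107


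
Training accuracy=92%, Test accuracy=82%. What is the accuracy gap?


Gap = train_accuracy - test_accuracy
= 92 - 82
= 10%
This moderate gap may indicate mild overfitting.

10


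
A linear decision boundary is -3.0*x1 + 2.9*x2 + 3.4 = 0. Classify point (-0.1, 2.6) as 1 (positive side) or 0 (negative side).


Compute -3.0 * -0.1 + 2.9 * 2.6 + 3.4
= 0.3 + 7.54 + 3.4
= 11.24
Since 11.24 >= 0, the point is on the positive side.

1


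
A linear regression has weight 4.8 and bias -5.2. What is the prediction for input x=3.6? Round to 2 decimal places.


y = 4.8 * 3.6 + (-5.2)
= 17.28 + (-5.2)
= 12.08

12.08


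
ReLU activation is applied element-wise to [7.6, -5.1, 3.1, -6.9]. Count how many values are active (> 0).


ReLU(x) = max(0, x) for each element:
ReLU(7.6) = 7.6
ReLU(-5.1) = 0
ReLU(3.1) = 3.1
ReLU(-6.9) = 0
Active neurons (>0): 2

2


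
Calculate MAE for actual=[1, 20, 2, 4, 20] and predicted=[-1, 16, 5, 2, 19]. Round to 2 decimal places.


Absolute errors: [2, 4, 3, 2, 1]
Sum of absolute errors = 12
MAE = 12 / 5 = 2.40

2.40


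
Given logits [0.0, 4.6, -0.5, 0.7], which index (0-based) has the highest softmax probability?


Softmax is a monotonic transformation, so it preserves the argmax.
We need to find the index of the maximum logit.
Index 0: 0.0
Index 1: 4.6
Index 2: -0.5
Index 3: 0.7
Maximum logit = 4.6 at index 1

1


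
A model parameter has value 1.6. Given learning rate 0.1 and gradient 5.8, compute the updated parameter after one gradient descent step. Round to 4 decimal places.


w_new = w_old - lr * gradient
= 1.6 - 0.1 * 5.8
= 1.6 - (0.58)
= 1.0200

1.0200


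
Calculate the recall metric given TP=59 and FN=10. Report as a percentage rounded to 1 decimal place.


Recall = TP / (TP + FN) * 100
= 59 / (59 + 10)
= 59 / 69
= 0.8551
= 85.5%

85.5


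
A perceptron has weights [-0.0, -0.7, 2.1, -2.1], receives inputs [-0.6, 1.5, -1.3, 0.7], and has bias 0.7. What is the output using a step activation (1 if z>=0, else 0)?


z = w . x + b
= -0.0*-0.6 + -0.7*1.5 + 2.1*-1.3 + -2.1*0.7 + 0.7
= 0.0 + -1.05 + -2.73 + -1.47 + 0.7
= -5.25 + 0.7
= -4.55
Since z = -4.55 < 0, output = 0

0


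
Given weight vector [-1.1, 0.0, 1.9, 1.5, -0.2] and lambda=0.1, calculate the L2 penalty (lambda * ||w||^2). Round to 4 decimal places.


Squaring each weight:
(-1.1)^2 = 1.21
0.0^2 = 0.0
1.9^2 = 3.61
1.5^2 = 2.25
(-0.2)^2 = 0.04
Sum of squares = 7.11
Penalty = 0.1 * 7.11 = 0.7110

0.7110


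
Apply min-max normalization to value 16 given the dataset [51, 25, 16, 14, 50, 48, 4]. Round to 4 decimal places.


Min = 4, Max = 51
Range = 51 - 4 = 47
Scaled = (x - min) / (max - min)
= (16 - 4) / 47
= 12 / 47
= 0.2553

0.2553


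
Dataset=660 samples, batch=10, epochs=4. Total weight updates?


Iterations per epoch = 660 / 10 = 66
Total updates = iterations_per_epoch * epochs
= 66 * 4
= 264

264


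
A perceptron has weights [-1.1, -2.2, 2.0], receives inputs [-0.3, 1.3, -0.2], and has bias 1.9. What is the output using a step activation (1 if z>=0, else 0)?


z = w . x + b
= -1.1*-0.3 + -2.2*1.3 + 2.0*-0.2 + 1.9
= 0.33 + -2.86 + -0.4 + 1.9
= -2.93 + 1.9
= -1.03
Since z = -1.03 < 0, output = 0

0


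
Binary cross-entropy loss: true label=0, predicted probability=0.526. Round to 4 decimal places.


For y=0: Loss = -log(1-p)
= -log(1 - 0.526)
= -log(0.474)
= -(-0.7465)
= 0.7465

0.7465


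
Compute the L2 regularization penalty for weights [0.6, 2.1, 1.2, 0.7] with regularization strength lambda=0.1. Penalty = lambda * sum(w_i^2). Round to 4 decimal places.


Squaring each weight:
0.6^2 = 0.36
2.1^2 = 4.41
1.2^2 = 1.44
0.7^2 = 0.49
Sum of squares = 6.7
Penalty = 0.1 * 6.7 = 0.6700

0.6700


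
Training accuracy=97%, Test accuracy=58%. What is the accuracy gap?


Gap = train_accuracy - test_accuracy
= 97 - 58
= 39%
This large gap strongly indicates overfitting.

39


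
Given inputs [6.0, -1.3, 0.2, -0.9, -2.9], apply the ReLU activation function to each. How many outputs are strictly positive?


ReLU(x) = max(0, x) for each element:
ReLU(6.0) = 6.0
ReLU(-1.3) = 0
ReLU(0.2) = 0.2
ReLU(-0.9) = 0
ReLU(-2.9) = 0
Active neurons (>0): 2

2


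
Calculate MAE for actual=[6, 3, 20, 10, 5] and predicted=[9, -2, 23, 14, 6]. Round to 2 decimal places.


Absolute errors: [3, 5, 3, 4, 1]
Sum of absolute errors = 16
MAE = 16 / 5 = 3.20

3.20


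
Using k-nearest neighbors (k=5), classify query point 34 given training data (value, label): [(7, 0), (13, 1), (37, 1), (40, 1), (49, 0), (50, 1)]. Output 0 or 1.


Distances from query 34:
Point 37 (class 1): distance = 3
Point 40 (class 1): distance = 6
Point 49 (class 0): distance = 15
Point 50 (class 1): distance = 16
Point 13 (class 1): distance = 21
K=5 nearest neighbors: classes = [1, 1, 0, 1, 1]
Votes for class 1: 4 / 5
Majority vote => class 1

1


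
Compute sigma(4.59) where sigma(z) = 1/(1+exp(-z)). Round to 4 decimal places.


sigmoid(z) = 1 / (1 + exp(-z))
exp(-(4.59)) = exp(-4.59) = 0.0102
1 + 0.0102 = 1.0102
1 / 1.0102 = 0.9899

0.9899


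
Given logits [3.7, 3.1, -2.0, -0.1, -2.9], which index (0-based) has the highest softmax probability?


Softmax is a monotonic transformation, so it preserves the argmax.
We need to find the index of the maximum logit.
Index 0: 3.7
Index 1: 3.1
Index 2: -2.0
Index 3: -0.1
Index 4: -2.9
Maximum logit = 3.7 at index 0

0


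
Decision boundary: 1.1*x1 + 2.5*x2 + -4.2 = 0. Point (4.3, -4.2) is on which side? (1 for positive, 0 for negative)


Compute 1.1 * 4.3 + 2.5 * -4.2 + -4.2
= 4.73 + -10.5 + -4.2
= -9.97
Since -9.97 < 0, the point is on the negative side.

0


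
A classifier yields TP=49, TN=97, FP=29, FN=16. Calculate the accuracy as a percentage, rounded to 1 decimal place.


Accuracy = (TP + TN) / (TP + TN + FP + FN) * 100
= (49 + 97) / (49 + 97 + 29 + 16)
= 146 / 191
= 0.7644
= 76.4%

76.4


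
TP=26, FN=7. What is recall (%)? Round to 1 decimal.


Recall = TP / (TP + FN) * 100
= 26 / (26 + 7)
= 26 / 33
= 0.7879
= 78.8%

78.8


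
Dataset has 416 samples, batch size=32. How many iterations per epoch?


Iterations per epoch = dataset_size / batch_size
= 416 / 32
= 13

13


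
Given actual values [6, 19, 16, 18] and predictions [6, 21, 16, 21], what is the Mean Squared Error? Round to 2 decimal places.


Differences: [0, -2, 0, -3]
Squared errors: [0, 4, 0, 9]
Sum of squared errors = 13
MSE = 13 / 4 = 3.25

3.25


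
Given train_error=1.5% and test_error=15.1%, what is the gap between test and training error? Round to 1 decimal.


Generalization gap = test_error - train_error
= 15.1 - 1.5
= 13.6%
A large gap suggests overfitting.

13.6


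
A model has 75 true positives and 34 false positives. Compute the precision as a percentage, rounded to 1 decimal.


Precision = TP / (TP + FP) * 100
= 75 / (75 + 34)
= 75 / 109
= 0.6881
= 68.8%

68.8


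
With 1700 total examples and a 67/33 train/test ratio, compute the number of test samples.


Train samples = 1700 * 67% = 1139
Test samples = 1700 - 1139
= 561

561


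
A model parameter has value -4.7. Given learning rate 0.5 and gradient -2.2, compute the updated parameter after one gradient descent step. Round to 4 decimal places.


w_new = w_old - lr * gradient
= -4.7 - 0.5 * -2.2
= -4.7 - (-1.1)
= -3.6000

-3.6000


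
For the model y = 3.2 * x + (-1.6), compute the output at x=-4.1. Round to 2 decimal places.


y = 3.2 * -4.1 + (-1.6)
= -13.12 + (-1.6)
= -14.72

-14.72


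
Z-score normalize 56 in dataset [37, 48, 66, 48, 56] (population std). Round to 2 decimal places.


Mean = (37 + 48 + 66 + 48 + 56) / 5 = 51.0
Variance = sum((x_i - mean)^2) / n = 92.8
Std = sqrt(92.8) = 9.6333
Z = (x - mean) / std
= (56 - 51.0) / 9.6333
= 5.0 / 9.6333
= 0.52

0.52


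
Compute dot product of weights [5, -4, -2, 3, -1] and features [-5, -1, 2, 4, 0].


Element-wise products:
5 * -5 = -25
-4 * -1 = 4
-2 * 2 = -4
3 * 4 = 12
-1 * 0 = 0
Sum = -25 + 4 + -4 + 12 + 0
= -13

-13


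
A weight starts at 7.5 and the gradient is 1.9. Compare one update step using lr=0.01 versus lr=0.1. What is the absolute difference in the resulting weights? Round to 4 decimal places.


With lr=0.01: w_new = 7.5 - 0.01 * 1.9 = 7.481
With lr=0.1: w_new = 7.5 - 0.1 * 1.9 = 7.31
Absolute difference = |7.481 - 7.31|
= 0.1710

0.1710


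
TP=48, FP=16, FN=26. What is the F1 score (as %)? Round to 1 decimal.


Precision = TP / (TP + FP) = 48 / 64 = 0.75
Recall = TP / (TP + FN) = 48 / 74 = 0.6486
F1 = 2 * P * R / (P + R)
= 2 * 0.75 * 0.6486 / (0.75 + 0.6486)
= 0.973 / 1.3986
= 0.6957
As percentage: 69.6%

69.6


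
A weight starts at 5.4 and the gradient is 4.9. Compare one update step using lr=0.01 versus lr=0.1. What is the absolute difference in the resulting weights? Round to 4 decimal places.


With lr=0.01: w_new = 5.4 - 0.01 * 4.9 = 5.351
With lr=0.1: w_new = 5.4 - 0.1 * 4.9 = 4.91
Absolute difference = |5.351 - 4.91|
= 0.4410

0.4410


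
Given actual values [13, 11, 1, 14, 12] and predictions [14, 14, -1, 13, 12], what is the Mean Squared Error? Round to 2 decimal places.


Differences: [-1, -3, 2, 1, 0]
Squared errors: [1, 9, 4, 1, 0]
Sum of squared errors = 15
MSE = 15 / 5 = 3.00

3.00


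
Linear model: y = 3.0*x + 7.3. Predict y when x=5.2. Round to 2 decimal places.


y = 3.0 * 5.2 + (7.3)
= 15.6 + (7.3)
= 22.90

22.90


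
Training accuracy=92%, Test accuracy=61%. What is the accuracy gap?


Gap = train_accuracy - test_accuracy
= 92 - 61
= 31%
This large gap strongly indicates overfitting.

31


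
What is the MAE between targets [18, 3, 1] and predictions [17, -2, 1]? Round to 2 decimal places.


Absolute errors: [1, 5, 0]
Sum of absolute errors = 6
MAE = 6 / 3 = 2.00

2.00


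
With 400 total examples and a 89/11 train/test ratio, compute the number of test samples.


Train samples = 400 * 89% = 356
Test samples = 400 - 356
= 44

44


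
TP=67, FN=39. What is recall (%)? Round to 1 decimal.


Recall = TP / (TP + FN) * 100
= 67 / (67 + 39)
= 67 / 106
= 0.6321
= 63.2%

63.2


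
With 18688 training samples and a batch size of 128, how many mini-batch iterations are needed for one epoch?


Iterations per epoch = dataset_size / batch_size
= 18688 / 128
= 146

146


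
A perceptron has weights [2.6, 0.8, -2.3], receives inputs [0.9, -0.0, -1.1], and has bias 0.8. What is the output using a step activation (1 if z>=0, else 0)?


z = w . x + b
= 2.6*0.9 + 0.8*-0.0 + -2.3*-1.1 + 0.8
= 2.34 + -0.0 + 2.53 + 0.8
= 4.87 + 0.8
= 5.67
Since z = 5.67 >= 0, output = 1

1


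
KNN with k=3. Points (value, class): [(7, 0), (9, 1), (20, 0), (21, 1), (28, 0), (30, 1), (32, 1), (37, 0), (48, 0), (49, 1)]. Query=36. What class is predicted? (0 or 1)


Distances from query 36:
Point 37 (class 0): distance = 1
Point 32 (class 1): distance = 4
Point 30 (class 1): distance = 6
K=3 nearest neighbors: classes = [0, 1, 1]
Votes for class 1: 2 / 3
Majority vote => class 1

1


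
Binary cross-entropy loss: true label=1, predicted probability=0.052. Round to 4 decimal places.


For y=1: Loss = -log(p)
= -log(0.052)
= -(-2.9565)
= 2.9565

2.9565


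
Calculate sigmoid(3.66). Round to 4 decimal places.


sigmoid(z) = 1 / (1 + exp(-z))
exp(-(3.66)) = exp(-3.66) = 0.0257
1 + 0.0257 = 1.0257
1 / 1.0257 = 0.9749

0.9749


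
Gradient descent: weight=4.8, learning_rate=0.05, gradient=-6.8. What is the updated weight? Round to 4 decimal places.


w_new = w_old - lr * gradient
= 4.8 - 0.05 * -6.8
= 4.8 - (-0.34)
= 5.1400

5.1400


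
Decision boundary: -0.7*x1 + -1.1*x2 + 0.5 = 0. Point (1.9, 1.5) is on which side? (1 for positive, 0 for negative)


Compute -0.7 * 1.9 + -1.1 * 1.5 + 0.5
= -1.33 + -1.65 + 0.5
= -2.48
Since -2.48 < 0, the point is on the negative side.

0


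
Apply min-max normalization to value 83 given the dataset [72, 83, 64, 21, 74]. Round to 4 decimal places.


Min = 21, Max = 83
Range = 83 - 21 = 62
Scaled = (x - min) / (max - min)
= (83 - 21) / 62
= 62 / 62
= 1.0000

1.0000


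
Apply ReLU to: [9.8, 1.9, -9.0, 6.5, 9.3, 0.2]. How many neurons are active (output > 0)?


ReLU(x) = max(0, x) for each element:
ReLU(9.8) = 9.8
ReLU(1.9) = 1.9
ReLU(-9.0) = 0
ReLU(6.5) = 6.5
ReLU(9.3) = 9.3
ReLU(0.2) = 0.2
Active neurons (>0): 5

5


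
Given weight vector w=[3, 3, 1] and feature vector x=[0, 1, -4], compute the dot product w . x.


Element-wise products:
3 * 0 = 0
3 * 1 = 3
1 * -4 = -4
Sum = 0 + 3 + -4
= -1

-1


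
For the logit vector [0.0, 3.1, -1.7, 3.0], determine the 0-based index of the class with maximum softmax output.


Softmax is a monotonic transformation, so it preserves the argmax.
We need to find the index of the maximum logit.
Index 0: 0.0
Index 1: 3.1
Index 2: -1.7
Index 3: 3.0
Maximum logit = 3.1 at index 1

1


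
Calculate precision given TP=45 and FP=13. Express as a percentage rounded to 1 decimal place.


Precision = TP / (TP + FP) * 100
= 45 / (45 + 13)
= 45 / 58
= 0.7759
= 77.6%

77.6


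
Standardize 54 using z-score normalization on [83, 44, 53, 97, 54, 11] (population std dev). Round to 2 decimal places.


Mean = (83 + 44 + 53 + 97 + 54 + 11) / 6 = 57.0
Variance = sum((x_i - mean)^2) / n = 764.3333
Std = sqrt(764.3333) = 27.6466
Z = (x - mean) / std
= (54 - 57.0) / 27.6466
= -3.0 / 27.6466
= -0.11

-0.11


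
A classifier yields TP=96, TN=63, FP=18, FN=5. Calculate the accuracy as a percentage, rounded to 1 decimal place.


Accuracy = (TP + TN) / (TP + TN + FP + FN) * 100
= (96 + 63) / (96 + 63 + 18 + 5)
= 159 / 182
= 0.8736
= 87.4%

87.4


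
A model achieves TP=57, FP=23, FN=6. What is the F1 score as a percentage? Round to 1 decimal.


Precision = TP / (TP + FP) = 57 / 80 = 0.7125
Recall = TP / (TP + FN) = 57 / 63 = 0.9048
F1 = 2 * P * R / (P + R)
= 2 * 0.7125 * 0.9048 / (0.7125 + 0.9048)
= 1.2893 / 1.6173
= 0.7972
As percentage: 79.7%

79.7


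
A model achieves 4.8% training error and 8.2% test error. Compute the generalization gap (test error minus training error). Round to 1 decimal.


Generalization gap = test_error - train_error
= 8.2 - 4.8
= 3.4%
A moderate gap.

3.4


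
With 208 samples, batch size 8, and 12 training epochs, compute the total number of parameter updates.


Iterations per epoch = 208 / 8 = 26
Total updates = iterations_per_epoch * epochs
= 26 * 12
= 312

312


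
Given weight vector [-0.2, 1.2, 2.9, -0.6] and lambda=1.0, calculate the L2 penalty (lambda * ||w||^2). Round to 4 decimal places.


Squaring each weight:
(-0.2)^2 = 0.04
1.2^2 = 1.44
2.9^2 = 8.41
(-0.6)^2 = 0.36
Sum of squares = 10.25
Penalty = 1.0 * 10.25 = 10.2500

10.2500


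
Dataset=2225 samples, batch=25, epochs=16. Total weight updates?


Iterations per epoch = 2225 / 25 = 89
Total updates = iterations_per_epoch * epochs
= 89 * 16
= 1424

1424


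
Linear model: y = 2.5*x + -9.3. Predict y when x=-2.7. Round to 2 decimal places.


y = 2.5 * -2.7 + (-9.3)
= -6.75 + (-9.3)
= -16.05

-16.05


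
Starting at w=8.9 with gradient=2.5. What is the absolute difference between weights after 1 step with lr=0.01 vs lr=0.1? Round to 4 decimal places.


With lr=0.01: w_new = 8.9 - 0.01 * 2.5 = 8.875
With lr=0.1: w_new = 8.9 - 0.1 * 2.5 = 8.65
Absolute difference = |8.875 - 8.65|
= 0.2250

0.2250


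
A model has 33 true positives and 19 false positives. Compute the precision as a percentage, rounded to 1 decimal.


Precision = TP / (TP + FP) * 100
= 33 / (33 + 19)
= 33 / 52
= 0.6346
= 63.5%

63.5


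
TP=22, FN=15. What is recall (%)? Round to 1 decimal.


Recall = TP / (TP + FN) * 100
= 22 / (22 + 15)
= 22 / 37
= 0.5946
= 59.5%

59.5


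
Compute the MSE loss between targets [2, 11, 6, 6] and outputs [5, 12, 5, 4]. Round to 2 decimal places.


Differences: [-3, -1, 1, 2]
Squared errors: [9, 1, 1, 4]
Sum of squared errors = 15
MSE = 15 / 4 = 3.75

3.75


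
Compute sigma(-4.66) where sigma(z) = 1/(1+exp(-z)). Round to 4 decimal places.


sigmoid(z) = 1 / (1 + exp(-z))
exp(-(-4.66)) = exp(4.66) = 105.6361
1 + 105.6361 = 106.6361
1 / 106.6361 = 0.0094

0.0094


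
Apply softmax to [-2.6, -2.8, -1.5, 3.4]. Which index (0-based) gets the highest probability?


Softmax is a monotonic transformation, so it preserves the argmax.
We need to find the index of the maximum logit.
Index 0: -2.6
Index 1: -2.8
Index 2: -1.5
Index 3: 3.4
Maximum logit = 3.4 at index 3

3


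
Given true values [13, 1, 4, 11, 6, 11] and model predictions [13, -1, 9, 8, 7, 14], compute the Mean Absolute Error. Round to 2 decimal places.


Absolute errors: [0, 2, 5, 3, 1, 3]
Sum of absolute errors = 14
MAE = 14 / 6 = 2.33

2.33


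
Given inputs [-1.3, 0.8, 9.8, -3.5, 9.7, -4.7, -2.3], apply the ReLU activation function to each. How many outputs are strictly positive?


ReLU(x) = max(0, x) for each element:
ReLU(-1.3) = 0
ReLU(0.8) = 0.8
ReLU(9.8) = 9.8
ReLU(-3.5) = 0
ReLU(9.7) = 9.7
ReLU(-4.7) = 0
ReLU(-2.3) = 0
Active neurons (>0): 3

3


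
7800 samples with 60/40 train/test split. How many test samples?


Train samples = 7800 * 60% = 4680
Test samples = 7800 - 4680
= 3120

3120


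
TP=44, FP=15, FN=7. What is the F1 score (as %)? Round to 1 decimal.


Precision = TP / (TP + FP) = 44 / 59 = 0.7458
Recall = TP / (TP + FN) = 44 / 51 = 0.8627
F1 = 2 * P * R / (P + R)
= 2 * 0.7458 * 0.8627 / (0.7458 + 0.8627)
= 1.2868 / 1.6085
= 0.8
As percentage: 80.0%

80.0


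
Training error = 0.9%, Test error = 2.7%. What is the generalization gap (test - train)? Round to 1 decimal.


Generalization gap = test_error - train_error
= 2.7 - 0.9
= 1.8%
A small gap suggests good generalization.

1.8


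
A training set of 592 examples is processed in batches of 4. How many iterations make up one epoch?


Iterations per epoch = dataset_size / batch_size
= 592 / 4
= 148

148


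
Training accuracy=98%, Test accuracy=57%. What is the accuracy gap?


Gap = train_accuracy - test_accuracy
= 98 - 57
= 41%
This large gap strongly indicates overfitting.

41


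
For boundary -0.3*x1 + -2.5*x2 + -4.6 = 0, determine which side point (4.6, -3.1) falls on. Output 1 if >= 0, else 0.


Compute -0.3 * 4.6 + -2.5 * -3.1 + -4.6
= -1.38 + 7.75 + -4.6
= 1.77
Since 1.77 >= 0, the point is on the positive side.

1


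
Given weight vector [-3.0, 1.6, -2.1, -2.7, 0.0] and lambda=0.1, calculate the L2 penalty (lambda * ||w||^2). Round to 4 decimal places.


Squaring each weight:
(-3.0)^2 = 9.0
1.6^2 = 2.56
(-2.1)^2 = 4.41
(-2.7)^2 = 7.29
0.0^2 = 0.0
Sum of squares = 23.26
Penalty = 0.1 * 23.26 = 2.3260

2.3260


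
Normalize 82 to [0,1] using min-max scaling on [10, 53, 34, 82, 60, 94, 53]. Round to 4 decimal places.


Min = 10, Max = 94
Range = 94 - 10 = 84
Scaled = (x - min) / (max - min)
= (82 - 10) / 84
= 72 / 84
= 0.8571

0.8571


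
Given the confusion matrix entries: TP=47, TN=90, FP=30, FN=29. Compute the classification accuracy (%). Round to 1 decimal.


Accuracy = (TP + TN) / (TP + TN + FP + FN) * 100
= (47 + 90) / (47 + 90 + 30 + 29)
= 137 / 196
= 0.699
= 69.9%

69.9


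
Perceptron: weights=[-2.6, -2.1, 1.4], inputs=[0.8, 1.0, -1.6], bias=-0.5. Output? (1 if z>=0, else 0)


z = w . x + b
= -2.6*0.8 + -2.1*1.0 + 1.4*-1.6 + -0.5
= -2.08 + -2.1 + -2.24 + -0.5
= -6.42 + -0.5
= -6.92
Since z = -6.92 < 0, output = 0

0


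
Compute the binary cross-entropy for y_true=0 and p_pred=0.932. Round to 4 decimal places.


For y=0: Loss = -log(1-p)
= -log(1 - 0.932)
= -log(0.068)
= -(-2.6882)
= 2.6882

2.6882


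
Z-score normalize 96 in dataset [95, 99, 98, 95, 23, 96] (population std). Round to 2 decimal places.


Mean = (95 + 99 + 98 + 95 + 23 + 96) / 6 = 84.3333
Variance = sum((x_i - mean)^2) / n = 754.5556
Std = sqrt(754.5556) = 27.4692
Z = (x - mean) / std
= (96 - 84.3333) / 27.4692
= 11.6667 / 27.4692
= 0.42

0.42


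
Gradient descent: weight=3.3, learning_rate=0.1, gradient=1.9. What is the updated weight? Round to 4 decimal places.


w_new = w_old - lr * gradient
= 3.3 - 0.1 * 1.9
= 3.3 - (0.19)
= 3.1100

3.1100


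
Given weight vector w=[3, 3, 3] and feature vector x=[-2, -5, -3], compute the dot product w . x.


Element-wise products:
3 * -2 = -6
3 * -5 = -15
3 * -3 = -9
Sum = -6 + -15 + -9
= -30

-30


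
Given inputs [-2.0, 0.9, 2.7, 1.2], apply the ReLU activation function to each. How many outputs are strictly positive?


ReLU(x) = max(0, x) for each element:
ReLU(-2.0) = 0
ReLU(0.9) = 0.9
ReLU(2.7) = 2.7
ReLU(1.2) = 1.2
Active neurons (>0): 3

3


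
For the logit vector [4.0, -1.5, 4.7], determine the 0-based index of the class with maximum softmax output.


Softmax is a monotonic transformation, so it preserves the argmax.
We need to find the index of the maximum logit.
Index 0: 4.0
Index 1: -1.5
Index 2: 4.7
Maximum logit = 4.7 at index 2

2


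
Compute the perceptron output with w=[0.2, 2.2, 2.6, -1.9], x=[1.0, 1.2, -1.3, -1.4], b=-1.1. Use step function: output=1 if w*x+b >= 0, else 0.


z = w . x + b
= 0.2*1.0 + 2.2*1.2 + 2.6*-1.3 + -1.9*-1.4 + -1.1
= 0.2 + 2.64 + -3.38 + 2.66 + -1.1
= 2.12 + -1.1
= 1.02
Since z = 1.02 >= 0, output = 1

1


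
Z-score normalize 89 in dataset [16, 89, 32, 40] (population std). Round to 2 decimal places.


Mean = (16 + 89 + 32 + 40) / 4 = 44.25
Variance = sum((x_i - mean)^2) / n = 742.1875
Std = sqrt(742.1875) = 27.2431
Z = (x - mean) / std
= (89 - 44.25) / 27.2431
= 44.75 / 27.2431
= 1.64

1.64


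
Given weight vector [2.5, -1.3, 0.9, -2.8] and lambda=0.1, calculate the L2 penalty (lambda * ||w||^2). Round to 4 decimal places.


Squaring each weight:
2.5^2 = 6.25
(-1.3)^2 = 1.69
0.9^2 = 0.81
(-2.8)^2 = 7.84
Sum of squares = 16.59
Penalty = 0.1 * 16.59 = 1.6590

1.6590


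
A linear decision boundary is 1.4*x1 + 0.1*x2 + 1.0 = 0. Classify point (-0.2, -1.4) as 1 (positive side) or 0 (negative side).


Compute 1.4 * -0.2 + 0.1 * -1.4 + 1.0
= -0.28 + -0.14 + 1.0
= 0.58
Since 0.58 >= 0, the point is on the positive side.

1


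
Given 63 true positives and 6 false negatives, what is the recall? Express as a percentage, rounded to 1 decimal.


Recall = TP / (TP + FN) * 100
= 63 / (63 + 6)
= 63 / 69
= 0.913
= 91.3%

91.3


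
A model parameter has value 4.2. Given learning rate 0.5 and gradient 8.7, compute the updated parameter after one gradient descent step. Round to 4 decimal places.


w_new = w_old - lr * gradient
= 4.2 - 0.5 * 8.7
= 4.2 - (4.35)
= -0.1500

-0.1500


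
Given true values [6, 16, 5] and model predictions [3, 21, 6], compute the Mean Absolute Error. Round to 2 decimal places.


Absolute errors: [3, 5, 1]
Sum of absolute errors = 9
MAE = 9 / 3 = 3.00

3.00


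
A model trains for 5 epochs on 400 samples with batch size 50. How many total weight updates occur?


Iterations per epoch = 400 / 50 = 8
Total updates = iterations_per_epoch * epochs
= 8 * 5
= 40

40


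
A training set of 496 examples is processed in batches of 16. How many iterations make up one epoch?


Iterations per epoch = dataset_size / batch_size
= 496 / 16
= 31

31


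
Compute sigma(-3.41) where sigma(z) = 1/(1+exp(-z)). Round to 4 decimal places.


sigmoid(z) = 1 / (1 + exp(-z))
exp(-(-3.41)) = exp(3.41) = 30.2652
1 + 30.2652 = 31.2652
1 / 31.2652 = 0.0320

0.0320


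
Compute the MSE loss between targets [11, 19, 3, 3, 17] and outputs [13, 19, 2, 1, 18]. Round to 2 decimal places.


Differences: [-2, 0, 1, 2, -1]
Squared errors: [4, 0, 1, 4, 1]
Sum of squared errors = 10
MSE = 10 / 5 = 2.00

2.00


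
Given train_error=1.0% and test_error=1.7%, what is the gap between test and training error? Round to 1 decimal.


Generalization gap = test_error - train_error
= 1.7 - 1.0
= 0.7%
A small gap suggests good generalization.

0.7


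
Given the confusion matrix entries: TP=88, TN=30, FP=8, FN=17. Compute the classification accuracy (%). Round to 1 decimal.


Accuracy = (TP + TN) / (TP + TN + FP + FN) * 100
= (88 + 30) / (88 + 30 + 8 + 17)
= 118 / 143
= 0.8252
= 82.5%

82.5


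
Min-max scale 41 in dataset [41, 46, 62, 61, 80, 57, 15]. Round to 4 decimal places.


Min = 15, Max = 80
Range = 80 - 15 = 65
Scaled = (x - min) / (max - min)
= (41 - 15) / 65
= 26 / 65
= 0.4000

0.4000


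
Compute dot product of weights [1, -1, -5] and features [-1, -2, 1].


Element-wise products:
1 * -1 = -1
-1 * -2 = 2
-5 * 1 = -5
Sum = -1 + 2 + -5
= -4

-4


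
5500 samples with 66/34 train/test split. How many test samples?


Train samples = 5500 * 66% = 3630
Test samples = 5500 - 3630
= 1870

1870


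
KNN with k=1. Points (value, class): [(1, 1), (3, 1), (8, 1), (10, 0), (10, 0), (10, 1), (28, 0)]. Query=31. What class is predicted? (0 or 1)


Distances from query 31:
Point 28 (class 0): distance = 3
K=1 nearest neighbors: classes = [0]
Votes for class 1: 0 / 1
Majority vote => class 0

0


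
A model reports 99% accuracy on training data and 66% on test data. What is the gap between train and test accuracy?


Gap = train_accuracy - test_accuracy
= 99 - 66
= 33%
This large gap strongly indicates overfitting.

33


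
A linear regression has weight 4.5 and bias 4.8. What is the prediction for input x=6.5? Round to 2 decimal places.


y = 4.5 * 6.5 + (4.8)
= 29.25 + (4.8)
= 34.05

34.05


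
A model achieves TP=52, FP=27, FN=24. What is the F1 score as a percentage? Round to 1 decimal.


Precision = TP / (TP + FP) = 52 / 79 = 0.6582
Recall = TP / (TP + FN) = 52 / 76 = 0.6842
F1 = 2 * P * R / (P + R)
= 2 * 0.6582 * 0.6842 / (0.6582 + 0.6842)
= 0.9007 / 1.3424
= 0.671
As percentage: 67.1%

67.1


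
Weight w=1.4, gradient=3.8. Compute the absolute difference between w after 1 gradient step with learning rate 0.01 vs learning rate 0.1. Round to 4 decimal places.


With lr=0.01: w_new = 1.4 - 0.01 * 3.8 = 1.362
With lr=0.1: w_new = 1.4 - 0.1 * 3.8 = 1.02
Absolute difference = |1.362 - 1.02|
= 0.3420

0.3420


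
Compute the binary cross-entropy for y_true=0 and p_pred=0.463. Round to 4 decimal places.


For y=0: Loss = -log(1-p)
= -log(1 - 0.463)
= -log(0.537)
= -(-0.6218)
= 0.6218

0.6218


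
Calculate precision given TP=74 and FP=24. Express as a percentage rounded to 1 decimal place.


Precision = TP / (TP + FP) * 100
= 74 / (74 + 24)
= 74 / 98
= 0.7551
= 75.5%

75.5


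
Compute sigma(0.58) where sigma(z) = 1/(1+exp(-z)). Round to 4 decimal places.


sigmoid(z) = 1 / (1 + exp(-z))
exp(-(0.58)) = exp(-0.58) = 0.5599
1 + 0.5599 = 1.5599
1 / 1.5599 = 0.6411

0.6411


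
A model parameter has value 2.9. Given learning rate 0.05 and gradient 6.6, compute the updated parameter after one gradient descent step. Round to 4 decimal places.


w_new = w_old - lr * gradient
= 2.9 - 0.05 * 6.6
= 2.9 - (0.33)
= 2.5700

2.5700


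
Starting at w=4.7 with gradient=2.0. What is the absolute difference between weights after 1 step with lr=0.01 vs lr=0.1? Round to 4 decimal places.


With lr=0.01: w_new = 4.7 - 0.01 * 2.0 = 4.68
With lr=0.1: w_new = 4.7 - 0.1 * 2.0 = 4.5
Absolute difference = |4.68 - 4.5|
= 0.1800

0.1800


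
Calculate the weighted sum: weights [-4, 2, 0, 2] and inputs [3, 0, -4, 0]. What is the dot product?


Element-wise products:
-4 * 3 = -12
2 * 0 = 0
0 * -4 = 0
2 * 0 = 0
Sum = -12 + 0 + 0 + 0
= -12

-12


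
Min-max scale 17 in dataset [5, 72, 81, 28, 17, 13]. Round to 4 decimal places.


Min = 5, Max = 81
Range = 81 - 5 = 76
Scaled = (x - min) / (max - min)
= (17 - 5) / 76
= 12 / 76
= 0.1579

0.1579


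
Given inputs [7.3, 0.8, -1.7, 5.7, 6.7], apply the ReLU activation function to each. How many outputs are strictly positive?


ReLU(x) = max(0, x) for each element:
ReLU(7.3) = 7.3
ReLU(0.8) = 0.8
ReLU(-1.7) = 0
ReLU(5.7) = 5.7
ReLU(6.7) = 6.7
Active neurons (>0): 4

4


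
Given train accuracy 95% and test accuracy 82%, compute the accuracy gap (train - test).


Gap = train_accuracy - test_accuracy
= 95 - 82
= 13%
This gap suggests the model is overfitting.

13


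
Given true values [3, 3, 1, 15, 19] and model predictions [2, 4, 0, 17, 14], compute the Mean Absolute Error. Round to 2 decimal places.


Absolute errors: [1, 1, 1, 2, 5]
Sum of absolute errors = 10
MAE = 10 / 5 = 2.00

2.00


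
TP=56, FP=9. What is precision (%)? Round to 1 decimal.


Precision = TP / (TP + FP) * 100
= 56 / (56 + 9)
= 56 / 65
= 0.8615
= 86.2%

86.2


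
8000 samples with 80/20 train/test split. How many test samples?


Train samples = 8000 * 80% = 6400
Test samples = 8000 - 6400
= 1600

1600


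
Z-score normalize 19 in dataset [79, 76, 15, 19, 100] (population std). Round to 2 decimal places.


Mean = (79 + 76 + 15 + 19 + 100) / 5 = 57.8
Variance = sum((x_i - mean)^2) / n = 1179.76
Std = sqrt(1179.76) = 34.3476
Z = (x - mean) / std
= (19 - 57.8) / 34.3476
= -38.8 / 34.3476
= -1.13

-1.13


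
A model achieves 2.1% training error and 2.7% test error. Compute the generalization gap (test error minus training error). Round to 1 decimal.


Generalization gap = test_error - train_error
= 2.7 - 2.1
= 0.6%
A small gap suggests good generalization.

0.6


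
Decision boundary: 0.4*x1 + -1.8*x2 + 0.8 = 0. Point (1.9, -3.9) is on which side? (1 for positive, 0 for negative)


Compute 0.4 * 1.9 + -1.8 * -3.9 + 0.8
= 0.76 + 7.02 + 0.8
= 8.58
Since 8.58 >= 0, the point is on the positive side.

1


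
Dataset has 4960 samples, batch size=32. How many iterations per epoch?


Iterations per epoch = dataset_size / batch_size
= 4960 / 32
= 155

155


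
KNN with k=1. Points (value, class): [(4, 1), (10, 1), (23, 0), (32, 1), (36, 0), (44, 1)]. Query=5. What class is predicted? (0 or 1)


Distances from query 5:
Point 4 (class 1): distance = 1
K=1 nearest neighbors: classes = [1]
Votes for class 1: 1 / 1
Majority vote => class 1

1


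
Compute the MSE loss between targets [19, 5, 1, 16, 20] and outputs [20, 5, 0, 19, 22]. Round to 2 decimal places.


Differences: [-1, 0, 1, -3, -2]
Squared errors: [1, 0, 1, 9, 4]
Sum of squared errors = 15
MSE = 15 / 5 = 3.00

3.00


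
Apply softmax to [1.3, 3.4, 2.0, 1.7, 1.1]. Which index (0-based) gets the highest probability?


Softmax is a monotonic transformation, so it preserves the argmax.
We need to find the index of the maximum logit.
Index 0: 1.3
Index 1: 3.4
Index 2: 2.0
Index 3: 1.7
Index 4: 1.1
Maximum logit = 3.4 at index 1

1


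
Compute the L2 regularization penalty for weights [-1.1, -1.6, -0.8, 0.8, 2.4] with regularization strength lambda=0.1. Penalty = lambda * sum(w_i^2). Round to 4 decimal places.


Squaring each weight:
(-1.1)^2 = 1.21
(-1.6)^2 = 2.56
(-0.8)^2 = 0.64
0.8^2 = 0.64
2.4^2 = 5.76
Sum of squares = 10.81
Penalty = 0.1 * 10.81 = 1.0810

1.0810


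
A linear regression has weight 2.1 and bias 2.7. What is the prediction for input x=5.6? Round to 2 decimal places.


y = 2.1 * 5.6 + (2.7)
= 11.76 + (2.7)
= 14.46

14.46


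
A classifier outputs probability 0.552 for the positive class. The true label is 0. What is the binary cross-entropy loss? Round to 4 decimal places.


For y=0: Loss = -log(1-p)
= -log(1 - 0.552)
= -log(0.448)
= -(-0.803)
= 0.8030

0.8030


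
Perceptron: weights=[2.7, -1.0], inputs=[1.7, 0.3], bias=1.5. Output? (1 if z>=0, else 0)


z = w . x + b
= 2.7*1.7 + -1.0*0.3 + 1.5
= 4.59 + -0.3 + 1.5
= 4.29 + 1.5
= 5.79
Since z = 5.79 >= 0, output = 1

1


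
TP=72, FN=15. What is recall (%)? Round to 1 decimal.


Recall = TP / (TP + FN) * 100
= 72 / (72 + 15)
= 72 / 87
= 0.8276
= 82.8%

82.8


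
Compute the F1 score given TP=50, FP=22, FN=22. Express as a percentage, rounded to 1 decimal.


Precision = TP / (TP + FP) = 50 / 72 = 0.6944
Recall = TP / (TP + FN) = 50 / 72 = 0.6944
F1 = 2 * P * R / (P + R)
= 2 * 0.6944 * 0.6944 / (0.6944 + 0.6944)
= 0.9645 / 1.3889
= 0.6944
As percentage: 69.4%

69.4


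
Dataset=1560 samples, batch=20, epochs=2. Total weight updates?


Iterations per epoch = 1560 / 20 = 78
Total updates = iterations_per_epoch * epochs
= 78 * 2
= 156

156


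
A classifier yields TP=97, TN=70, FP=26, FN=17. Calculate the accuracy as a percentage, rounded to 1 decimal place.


Accuracy = (TP + TN) / (TP + TN + FP + FN) * 100
= (97 + 70) / (97 + 70 + 26 + 17)
= 167 / 210
= 0.7952
= 79.5%

79.5


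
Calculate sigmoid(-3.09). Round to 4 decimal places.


sigmoid(z) = 1 / (1 + exp(-z))
exp(-(-3.09)) = exp(3.09) = 21.9771
1 + 21.9771 = 22.9771
1 / 22.9771 = 0.0435

0.0435


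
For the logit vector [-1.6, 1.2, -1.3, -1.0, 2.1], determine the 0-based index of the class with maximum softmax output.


Softmax is a monotonic transformation, so it preserves the argmax.
We need to find the index of the maximum logit.
Index 0: -1.6
Index 1: 1.2
Index 2: -1.3
Index 3: -1.0
Index 4: 2.1
Maximum logit = 2.1 at index 4

4


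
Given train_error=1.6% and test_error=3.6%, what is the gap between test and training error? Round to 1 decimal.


Generalization gap = test_error - train_error
= 3.6 - 1.6
= 2.0%
A moderate gap.

2.0


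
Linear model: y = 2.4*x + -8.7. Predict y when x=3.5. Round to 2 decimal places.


y = 2.4 * 3.5 + (-8.7)
= 8.4 + (-8.7)
= -0.30

-0.30


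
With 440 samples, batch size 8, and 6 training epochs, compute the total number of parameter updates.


Iterations per epoch = 440 / 8 = 55
Total updates = iterations_per_epoch * epochs
= 55 * 6
= 330

330


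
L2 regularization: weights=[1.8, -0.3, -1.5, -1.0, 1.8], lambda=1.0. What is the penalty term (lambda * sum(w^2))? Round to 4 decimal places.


Squaring each weight:
1.8^2 = 3.24
(-0.3)^2 = 0.09
(-1.5)^2 = 2.25
(-1.0)^2 = 1.0
1.8^2 = 3.24
Sum of squares = 9.82
Penalty = 1.0 * 9.82 = 9.8200

9.8200


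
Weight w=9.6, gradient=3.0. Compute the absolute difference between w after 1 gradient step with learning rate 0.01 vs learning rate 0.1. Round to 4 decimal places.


With lr=0.01: w_new = 9.6 - 0.01 * 3.0 = 9.57
With lr=0.1: w_new = 9.6 - 0.1 * 3.0 = 9.3
Absolute difference = |9.57 - 9.3|
= 0.2700

0.2700


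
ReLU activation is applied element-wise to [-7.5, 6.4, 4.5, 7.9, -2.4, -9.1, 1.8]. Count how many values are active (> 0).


ReLU(x) = max(0, x) for each element:
ReLU(-7.5) = 0
ReLU(6.4) = 6.4
ReLU(4.5) = 4.5
ReLU(7.9) = 7.9
ReLU(-2.4) = 0
ReLU(-9.1) = 0
ReLU(1.8) = 1.8
Active neurons (>0): 4

4


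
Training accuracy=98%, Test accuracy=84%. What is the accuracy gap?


Gap = train_accuracy - test_accuracy
= 98 - 84
= 14%
This gap suggests the model is overfitting.

14


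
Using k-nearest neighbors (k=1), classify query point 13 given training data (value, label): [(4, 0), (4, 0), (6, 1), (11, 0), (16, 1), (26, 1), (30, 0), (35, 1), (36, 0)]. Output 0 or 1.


Distances from query 13:
Point 11 (class 0): distance = 2
K=1 nearest neighbors: classes = [0]
Votes for class 1: 0 / 1
Majority vote => class 0

0


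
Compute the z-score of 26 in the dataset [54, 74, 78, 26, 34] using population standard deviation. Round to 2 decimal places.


Mean = (54 + 74 + 78 + 26 + 34) / 5 = 53.2
Variance = sum((x_i - mean)^2) / n = 431.36
Std = sqrt(431.36) = 20.7692
Z = (x - mean) / std
= (26 - 53.2) / 20.7692
= -27.2 / 20.7692
= -1.31

-1.31


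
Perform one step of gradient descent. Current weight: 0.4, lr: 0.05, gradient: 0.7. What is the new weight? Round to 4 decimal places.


w_new = w_old - lr * gradient
= 0.4 - 0.05 * 0.7
= 0.4 - (0.035)
= 0.3650

0.3650


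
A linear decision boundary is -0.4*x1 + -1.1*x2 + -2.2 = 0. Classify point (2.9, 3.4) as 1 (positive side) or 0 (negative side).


Compute -0.4 * 2.9 + -1.1 * 3.4 + -2.2
= -1.16 + -3.74 + -2.2
= -7.1
Since -7.1 < 0, the point is on the negative side.

0


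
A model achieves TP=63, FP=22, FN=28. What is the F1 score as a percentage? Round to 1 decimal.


Precision = TP / (TP + FP) = 63 / 85 = 0.7412
Recall = TP / (TP + FN) = 63 / 91 = 0.6923
F1 = 2 * P * R / (P + R)
= 2 * 0.7412 * 0.6923 / (0.7412 + 0.6923)
= 1.0262 / 1.4335
= 0.7159
As percentage: 71.6%

71.6


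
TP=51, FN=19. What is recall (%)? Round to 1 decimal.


Recall = TP / (TP + FN) * 100
= 51 / (51 + 19)
= 51 / 70
= 0.7286
= 72.9%

72.9


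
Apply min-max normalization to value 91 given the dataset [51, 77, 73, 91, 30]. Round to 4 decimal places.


Min = 30, Max = 91
Range = 91 - 30 = 61
Scaled = (x - min) / (max - min)
= (91 - 30) / 61
= 61 / 61
= 1.0000

1.0000


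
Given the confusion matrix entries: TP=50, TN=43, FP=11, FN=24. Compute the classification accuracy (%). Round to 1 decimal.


Accuracy = (TP + TN) / (TP + TN + FP + FN) * 100
= (50 + 43) / (50 + 43 + 11 + 24)
= 93 / 128
= 0.7266
= 72.7%

72.7


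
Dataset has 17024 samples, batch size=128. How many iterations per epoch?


Iterations per epoch = dataset_size / batch_size
= 17024 / 128
= 133

133


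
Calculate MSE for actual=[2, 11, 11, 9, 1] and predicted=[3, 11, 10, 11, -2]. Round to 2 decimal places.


Differences: [-1, 0, 1, -2, 3]
Squared errors: [1, 0, 1, 4, 9]
Sum of squared errors = 15
MSE = 15 / 5 = 3.00

3.00


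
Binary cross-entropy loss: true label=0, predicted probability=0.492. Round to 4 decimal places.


For y=0: Loss = -log(1-p)
= -log(1 - 0.492)
= -log(0.508)
= -(-0.6773)
= 0.6773

0.6773
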